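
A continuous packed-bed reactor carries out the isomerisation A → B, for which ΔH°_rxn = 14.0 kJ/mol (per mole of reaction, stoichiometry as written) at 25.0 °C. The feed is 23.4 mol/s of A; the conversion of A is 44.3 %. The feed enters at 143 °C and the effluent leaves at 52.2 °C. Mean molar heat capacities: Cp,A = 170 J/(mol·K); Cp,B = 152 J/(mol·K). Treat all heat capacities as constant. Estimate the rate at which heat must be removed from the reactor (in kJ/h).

Extent of reaction ξ = 0.443 × 23.4 = 10.366 mol/s
Reaction term: ξ·ΔH°_rxn = 10.366 × 14.0 = 145.13 kJ/s
Sensible, feed 143→25 °C: -469.4 kJ/s
Outlet flows (mol/s): A 13.034, B 10.366
Sensible, products 25→52.2 °C: 103.13 kJ/s
Q = ΔH = -221.15 kJ/s = -221.15 kW
Heat removed = 796140 kJ/h

Q_out = 796000 kJ/h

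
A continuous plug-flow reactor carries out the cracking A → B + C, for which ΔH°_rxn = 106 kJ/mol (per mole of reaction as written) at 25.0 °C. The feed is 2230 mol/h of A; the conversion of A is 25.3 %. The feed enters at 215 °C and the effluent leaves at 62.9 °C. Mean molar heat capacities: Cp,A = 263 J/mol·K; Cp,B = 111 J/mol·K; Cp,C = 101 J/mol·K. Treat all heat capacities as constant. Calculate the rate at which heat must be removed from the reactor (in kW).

Q_out = 8.47 kW

Extent of reaction ξ = 0.253 × 2230 = 564.19 mol/h
Reaction term: ξ·ΔH°_rxn = 564.19 × 106 = 59804 kJ/h
Sensible, feed 215→25 °C: -111430 kJ/h
Outlet flows (mol/h): A 1665.8, B 564.19, C 564.19
Sensible, products 25→62.9 °C: 21137 kJ/h
Q = ΔH = -30492 kJ/h = -8.4699 kW
Heat removed = 8.4699 kW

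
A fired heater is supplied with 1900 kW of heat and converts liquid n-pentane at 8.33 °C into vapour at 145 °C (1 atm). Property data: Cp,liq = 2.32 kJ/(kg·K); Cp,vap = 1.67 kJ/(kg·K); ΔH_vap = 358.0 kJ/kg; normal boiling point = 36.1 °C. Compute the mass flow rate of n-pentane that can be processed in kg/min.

ṁ = 189 kg/min

Δh = 2.32×(36.1−8.33) + 358.0 + 1.67×(145−36.1) = 604.29 kJ/kg
Q = 1900 kW = 1900 kJ/s = 114000 kJ/min
ṁ = Q/Δh = 114000 / 604.29 = 188.65 kg/min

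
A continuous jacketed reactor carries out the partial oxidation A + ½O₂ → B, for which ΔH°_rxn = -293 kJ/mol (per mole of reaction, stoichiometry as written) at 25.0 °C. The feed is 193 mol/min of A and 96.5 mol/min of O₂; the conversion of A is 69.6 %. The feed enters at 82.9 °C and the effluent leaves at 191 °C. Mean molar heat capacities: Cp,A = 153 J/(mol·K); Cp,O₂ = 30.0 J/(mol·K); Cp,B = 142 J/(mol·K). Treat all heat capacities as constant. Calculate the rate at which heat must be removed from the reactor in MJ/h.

Extent of reaction ξ = 0.696 × 193 = 134.33 mol/min
Reaction term: ξ·ΔH°_rxn = 134.33 × -293 = -39358 kJ/min
Sensible, feed 82.9→25 °C: -1877.3 kJ/min
Outlet flows (mol/min): A 58.672, O₂ 29.336, B 134.33
Sensible, products 25→191 °C: 4802.6 kJ/min
Q = ΔH = -36433 kJ/min = -607.21 kW
Heat removed = 2186 MJ/h

Q_out = 2190 MJ/h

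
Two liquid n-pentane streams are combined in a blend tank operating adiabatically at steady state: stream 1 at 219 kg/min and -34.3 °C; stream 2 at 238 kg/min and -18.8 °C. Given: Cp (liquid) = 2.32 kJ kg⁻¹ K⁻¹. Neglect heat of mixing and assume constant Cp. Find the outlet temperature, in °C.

Adiabatic, steady state ⇒ Σ ṁᵢCp,ᵢ(T_out − Tᵢ) = 0
Σ ṁᵢCp,ᵢTᵢ = 219×2.32×-34.3 + 238×2.32×-18.8 = -27808
Σ ṁᵢCp,ᵢ = 219×2.32 + 238×2.32 = 1060.2
T_out = -27808 / 1060.2 = -26.228 °C

T_out = -26.2 °C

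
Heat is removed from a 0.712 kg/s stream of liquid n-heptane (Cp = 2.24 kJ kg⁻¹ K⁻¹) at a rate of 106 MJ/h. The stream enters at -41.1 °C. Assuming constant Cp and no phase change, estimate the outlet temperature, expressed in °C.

Q = 106 MJ/h = 29.444 kJ/s
ΔT = Q/(ṁ·Cp) = 29.444/(0.712×2.24) = 18.462 K
T_out = -41.1 − 18.462 = -59.562 °C

T_out = -59.6 °C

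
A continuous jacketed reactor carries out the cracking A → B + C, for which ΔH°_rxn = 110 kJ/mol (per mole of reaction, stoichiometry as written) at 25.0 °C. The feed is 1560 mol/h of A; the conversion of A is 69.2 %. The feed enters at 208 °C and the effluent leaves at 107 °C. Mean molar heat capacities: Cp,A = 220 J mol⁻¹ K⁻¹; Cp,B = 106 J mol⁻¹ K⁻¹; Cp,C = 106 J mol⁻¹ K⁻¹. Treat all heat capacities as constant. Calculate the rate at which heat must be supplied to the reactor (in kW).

Q_in = 23.2 kW

Extent of reaction ξ = 0.692 × 1560 = 1079.5 mol/h
Reaction term: ξ·ΔH°_rxn = 1079.5 × 110 = 118750 kJ/h
Sensible, feed 208→25 °C: -62806 kJ/h
Outlet flows (mol/h): A 480.48, B 1079.5, C 1079.5
Sensible, products 25→107 °C: 27434 kJ/h
Q = ΔH = 83376 kJ/h = 23.16 kW
Heat supplied = 23.16 kW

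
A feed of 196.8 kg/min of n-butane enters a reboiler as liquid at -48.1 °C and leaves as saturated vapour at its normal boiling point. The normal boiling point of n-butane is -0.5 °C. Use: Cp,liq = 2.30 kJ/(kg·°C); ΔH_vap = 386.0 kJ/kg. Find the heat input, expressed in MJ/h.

Q = 5850 MJ/h

liquid -48.1→-0.5 °C: 109.48 kJ/kg
vaporisation at -0.5 °C: 386 kJ/kg
Δh = 109.48 + 386 = 495.48 kJ/kg
Q = ṁ·Δh = 196.8 kg/min × 495.48 kJ/kg = 97510 kJ/min
|Q| = 1625.2 kW = 5850.6 MJ/h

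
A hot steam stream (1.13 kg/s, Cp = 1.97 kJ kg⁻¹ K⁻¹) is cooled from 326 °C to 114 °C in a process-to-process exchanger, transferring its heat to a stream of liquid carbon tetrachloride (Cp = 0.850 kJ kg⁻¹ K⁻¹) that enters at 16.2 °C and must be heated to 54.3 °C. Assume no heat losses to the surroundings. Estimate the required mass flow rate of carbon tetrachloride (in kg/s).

Heat released by hot stream: Q = 1.13 × 1.97 × (326 − 114) = 471.93 kJ/s
Energy balance on cold side (adiabatic exchanger): Q = ṁ_c·Cp_c·(T_c,out − T_c,in)
ṁ_c = 471.93 / [0.850 × (54.3 − 16.2)] = 14.573 kg/s

ṁ_c = 14.6 kg/s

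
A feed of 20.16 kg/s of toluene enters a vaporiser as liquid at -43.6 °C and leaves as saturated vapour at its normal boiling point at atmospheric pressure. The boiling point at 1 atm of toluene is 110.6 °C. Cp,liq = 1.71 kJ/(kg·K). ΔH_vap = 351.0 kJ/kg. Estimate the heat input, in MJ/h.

liquid -43.6→110.6 °C: 263.68 kJ/kg
vaporisation at 110.6 °C: 351 kJ/kg
Δh = 263.68 + 351 = 614.68 kJ/kg
Q = ṁ·Δh = 20.16 kg/s × 614.68 kJ/kg = 12392 kJ/s
|Q| = 12392 kW = 44611 MJ/h

Q = 44600 MJ/h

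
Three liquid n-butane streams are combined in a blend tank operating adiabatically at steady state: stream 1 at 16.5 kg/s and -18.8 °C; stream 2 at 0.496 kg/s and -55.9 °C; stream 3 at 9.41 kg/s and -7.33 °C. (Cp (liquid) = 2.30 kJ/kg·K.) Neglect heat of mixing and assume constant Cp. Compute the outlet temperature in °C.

Energy balance with Q = 0: Σ ṁᵢCp,ᵢ(T_out − Tᵢ) = 0
T_out = Σ ṁᵢCp,ᵢTᵢ / Σ ṁᵢCp,ᵢ
      = -935.87 / 60.734 = -15.409 °C

T_out = -15.4 °C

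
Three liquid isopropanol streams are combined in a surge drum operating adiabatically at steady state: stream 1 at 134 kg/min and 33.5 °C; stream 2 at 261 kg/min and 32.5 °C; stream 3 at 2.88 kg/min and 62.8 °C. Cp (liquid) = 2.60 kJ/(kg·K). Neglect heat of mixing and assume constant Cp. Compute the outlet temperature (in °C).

Adiabatic, steady state ⇒ Σ ṁᵢCp,ᵢ(T_out − Tᵢ) = 0
Σ ṁᵢCp,ᵢTᵢ = 134×2.60×33.5 + 261×2.60×32.5 + 2.88×2.60×62.8 = 34196
Σ ṁᵢCp,ᵢ = 134×2.60 + 261×2.60 + 2.88×2.60 = 1034.5
T_out = 34196 / 1034.5 = 33.056 °C

T_out = 33.1 °C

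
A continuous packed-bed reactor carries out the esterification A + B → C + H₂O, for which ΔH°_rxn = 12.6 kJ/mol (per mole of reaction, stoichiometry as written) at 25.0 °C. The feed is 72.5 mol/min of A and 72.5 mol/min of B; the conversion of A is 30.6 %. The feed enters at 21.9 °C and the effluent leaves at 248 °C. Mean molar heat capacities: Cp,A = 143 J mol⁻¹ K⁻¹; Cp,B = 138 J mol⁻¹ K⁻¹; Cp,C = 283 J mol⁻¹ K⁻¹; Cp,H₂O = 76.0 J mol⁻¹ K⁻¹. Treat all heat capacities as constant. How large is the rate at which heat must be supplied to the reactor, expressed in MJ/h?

Extent of reaction ξ = 0.306 × 72.5 = 22.185 mol/min
Reaction term: ξ·ΔH°_rxn = 22.185 × 12.6 = 279.53 kJ/min
Sensible, feed 21.9→25 °C: 63.155 kJ/min
Outlet flows (mol/min): A 50.315, B 50.315, C 22.185, H₂O 22.185
Sensible, products 25→248 °C: 4929 kJ/min
Q = ΔH = 5271.6 kJ/min = 87.861 kW
Heat supplied = 316.3 MJ/h

Q_in = 316 MJ/h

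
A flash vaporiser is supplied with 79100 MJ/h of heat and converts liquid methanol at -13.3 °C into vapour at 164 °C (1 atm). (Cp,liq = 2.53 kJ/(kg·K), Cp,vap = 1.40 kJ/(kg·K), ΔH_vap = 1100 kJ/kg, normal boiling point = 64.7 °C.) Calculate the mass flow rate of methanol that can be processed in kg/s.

ṁ = 15.3 kg/s

Δh = 2.53×(64.7−-13.3) + 1100 + 1.40×(164−64.7) = 1436.4 kJ/kg
Q = 79100 MJ/h = 21972 kJ/s = 21972 kJ/s
ṁ = Q/Δh = 21972 / 1436.4 = 15.297 kg/s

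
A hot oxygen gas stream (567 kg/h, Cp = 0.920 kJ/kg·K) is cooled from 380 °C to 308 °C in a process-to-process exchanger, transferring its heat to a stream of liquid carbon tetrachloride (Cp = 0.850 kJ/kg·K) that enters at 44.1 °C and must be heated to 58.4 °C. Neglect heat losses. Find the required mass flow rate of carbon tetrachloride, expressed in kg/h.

Heat released by hot stream: Q = 567 × 0.920 × (380 − 308) = 37558 kJ/h
Energy balance on cold side (adiabatic exchanger): Q = ṁ_c·Cp_c·(T_c,out − T_c,in)
ṁ_c = 37558 / [0.850 × (58.4 − 44.1)] = 3089.9 kg/h

ṁ_c = 3090 kg/h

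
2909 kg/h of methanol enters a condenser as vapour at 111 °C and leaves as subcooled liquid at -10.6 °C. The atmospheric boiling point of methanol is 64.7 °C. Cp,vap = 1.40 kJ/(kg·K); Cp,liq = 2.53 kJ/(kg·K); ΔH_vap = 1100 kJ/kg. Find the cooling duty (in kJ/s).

vapour 111→64.7 °C: -64.82 kJ/kg
condensation at 64.7 °C: -1100 kJ/kg
liquid 64.7→-10.6 °C: -190.51 kJ/kg
Δh = -64.82 + -1100 + -190.51 = -1355.3 kJ/kg
Q = ṁ·Δh = 2909 kg/h × -1355.3 kJ/kg = -3.9427e+06 kJ/h
|Q| = 1095.2 kW

Q_c = 1100 kJ/s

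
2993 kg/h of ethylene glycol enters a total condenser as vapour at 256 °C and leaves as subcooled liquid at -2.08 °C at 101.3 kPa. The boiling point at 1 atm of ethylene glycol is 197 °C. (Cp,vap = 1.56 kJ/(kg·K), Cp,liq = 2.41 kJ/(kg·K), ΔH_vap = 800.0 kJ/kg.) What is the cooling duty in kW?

Q_c = 1140 kW

vapour 256→197 °C: -92.04 kJ/kg
condensation at 197 °C: -800 kJ/kg
liquid 197→-2.08 °C: -479.78 kJ/kg
Δh = -92.04 + -800 + -479.78 = -1371.8 kJ/kg
Q = ṁ·Δh = 2993 kg/h × -1371.8 kJ/kg = -4.1059e+06 kJ/h
|Q| = 1140.5 kW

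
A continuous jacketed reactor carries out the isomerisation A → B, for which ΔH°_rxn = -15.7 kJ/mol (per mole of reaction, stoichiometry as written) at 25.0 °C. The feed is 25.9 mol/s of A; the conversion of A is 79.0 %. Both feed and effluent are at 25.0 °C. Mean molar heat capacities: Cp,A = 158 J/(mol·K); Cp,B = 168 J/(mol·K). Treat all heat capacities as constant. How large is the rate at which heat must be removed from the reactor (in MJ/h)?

Q_out = 1160 MJ/h

Extent of reaction ξ = 0.790 × 25.9 = 20.461 mol/s
Reaction term: ξ·ΔH°_rxn = 20.461 × -15.7 = -321.24 kJ/s
Q = ΔH = -321.24 kJ/s = -321.24 kW
Heat removed = 1156.5 MJ/h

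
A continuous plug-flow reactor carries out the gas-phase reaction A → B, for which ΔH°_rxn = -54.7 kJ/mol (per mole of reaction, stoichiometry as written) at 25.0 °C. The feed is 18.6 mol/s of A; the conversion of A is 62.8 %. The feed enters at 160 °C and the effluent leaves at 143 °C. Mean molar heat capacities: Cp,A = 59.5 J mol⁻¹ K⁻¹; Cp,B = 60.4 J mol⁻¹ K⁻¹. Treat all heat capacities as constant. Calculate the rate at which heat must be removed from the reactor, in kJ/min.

Extent of reaction ξ = 0.628 × 18.6 = 11.681 mol/s
Reaction term: ξ·ΔH°_rxn = 11.681 × -54.7 = -638.94 kJ/s
Sensible, feed 160→25 °C: -149.4 kJ/s
Outlet flows (mol/s): A 6.9192, B 11.681
Sensible, products 25→143 °C: 131.83 kJ/s
Q = ΔH = -656.51 kJ/s = -656.51 kW
Heat removed = 39391 kJ/min

Q_out = 39400 kJ/min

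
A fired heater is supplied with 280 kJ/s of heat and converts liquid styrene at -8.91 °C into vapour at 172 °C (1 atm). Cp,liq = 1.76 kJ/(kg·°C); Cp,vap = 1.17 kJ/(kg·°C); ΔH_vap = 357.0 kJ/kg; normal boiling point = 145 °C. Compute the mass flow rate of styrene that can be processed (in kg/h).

Δh = 1.76×(145−-8.91) + 357.0 + 1.17×(172−145) = 659.47 kJ/kg
Q = 280 kJ/s = 280 kJ/s = 1.008e+06 kJ/h
ṁ = Q/Δh = 1.008e+06 / 659.47 = 1528.5 kg/h

ṁ = 1530 kg/h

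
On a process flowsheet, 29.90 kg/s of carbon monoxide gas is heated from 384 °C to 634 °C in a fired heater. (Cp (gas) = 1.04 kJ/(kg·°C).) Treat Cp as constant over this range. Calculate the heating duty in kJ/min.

Q = ṁ·Cp·ΔT = 29.90 × 1.04 × (634 − 384) = 7774 kJ/s
Heating duty = 466440 kJ/min

Q = 466000 kJ/min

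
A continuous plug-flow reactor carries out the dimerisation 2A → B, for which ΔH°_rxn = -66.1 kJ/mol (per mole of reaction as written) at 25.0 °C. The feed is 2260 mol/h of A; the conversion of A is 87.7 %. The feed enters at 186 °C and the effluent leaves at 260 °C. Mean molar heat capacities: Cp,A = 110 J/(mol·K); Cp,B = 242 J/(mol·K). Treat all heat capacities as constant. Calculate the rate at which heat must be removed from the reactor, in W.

Extent of reaction ξ = 0.877 × 2260 / 2 = 991.01 mol/h
Reaction term: ξ·ΔH°_rxn = 991.01 × -66.1 = -65506 kJ/h
Sensible, feed 186→25 °C: -40025 kJ/h
Outlet flows (mol/h): A 277.98, B 991.01
Sensible, products 25→260 °C: 63545 kJ/h
Q = ΔH = -41986 kJ/h = -11.663 kW
Heat removed = 11663 W

Q_out = 11700 W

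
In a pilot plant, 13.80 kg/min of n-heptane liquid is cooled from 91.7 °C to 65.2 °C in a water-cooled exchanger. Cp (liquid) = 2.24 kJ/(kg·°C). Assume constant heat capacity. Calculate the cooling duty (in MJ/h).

Q_c = 49.2 MJ/h

Q = ṁ·Cp·ΔT = 13.80 × 2.24 × (65.2 − 91.7) = -819.17 kJ/min
Converting: 819.17 / 60 s = 13.653 kW
Cooling duty = 49.15 MJ/h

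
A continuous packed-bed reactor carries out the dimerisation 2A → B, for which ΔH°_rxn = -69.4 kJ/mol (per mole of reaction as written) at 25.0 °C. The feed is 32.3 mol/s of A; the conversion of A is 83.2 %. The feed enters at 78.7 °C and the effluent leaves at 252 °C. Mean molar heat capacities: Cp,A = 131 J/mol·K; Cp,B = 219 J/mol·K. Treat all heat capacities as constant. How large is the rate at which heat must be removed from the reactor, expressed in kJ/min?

Q_out = 19800 kJ/min

Extent of reaction ξ = 0.832 × 32.3 / 2 = 13.437 mol/s
Reaction term: ξ·ΔH°_rxn = 13.437 × -69.4 = -932.51 kJ/s
Sensible, feed 78.7→25 °C: -227.22 kJ/s
Outlet flows (mol/s): A 5.4264, B 13.437
Sensible, products 25→252 °C: 829.35 kJ/s
Q = ΔH = -330.39 kJ/s = -330.39 kW
Heat removed = 19823 kJ/min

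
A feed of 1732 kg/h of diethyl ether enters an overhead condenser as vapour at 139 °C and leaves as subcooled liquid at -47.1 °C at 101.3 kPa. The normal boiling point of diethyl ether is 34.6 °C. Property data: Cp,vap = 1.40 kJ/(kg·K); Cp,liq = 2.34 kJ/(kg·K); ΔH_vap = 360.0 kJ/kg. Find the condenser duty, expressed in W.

vapour 139→34.6 °C: -146.16 kJ/kg
condensation at 34.6 °C: -360 kJ/kg
liquid 34.6→-47.1 °C: -191.18 kJ/kg
Δh = -146.16 + -360 + -191.18 = -697.34 kJ/kg
Q = ṁ·Δh = 1732 kg/h × -697.34 kJ/kg = -1.2078e+06 kJ/h
|Q| = 335.5 kW = 335500 W

Q_c = 335000 W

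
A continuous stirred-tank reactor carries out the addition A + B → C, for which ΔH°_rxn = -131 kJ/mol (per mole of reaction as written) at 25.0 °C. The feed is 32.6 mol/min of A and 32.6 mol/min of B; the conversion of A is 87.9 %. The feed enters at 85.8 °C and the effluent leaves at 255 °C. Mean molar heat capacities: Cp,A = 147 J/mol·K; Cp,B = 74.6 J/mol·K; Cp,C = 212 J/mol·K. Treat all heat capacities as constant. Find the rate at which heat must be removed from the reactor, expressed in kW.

Extent of reaction ξ = 0.879 × 32.6 = 28.655 mol/min
Reaction term: ξ·ΔH°_rxn = 28.655 × -131 = -3753.9 kJ/min
Sensible, feed 85.8→25 °C: -439.23 kJ/min
Outlet flows (mol/min): A 3.9446, B 3.9446, C 28.655
Sensible, products 25→255 °C: 1598.3 kJ/min
Q = ΔH = -2594.8 kJ/min = -43.247 kW
Heat removed = 43.247 kW

Q_out = 43.2 kW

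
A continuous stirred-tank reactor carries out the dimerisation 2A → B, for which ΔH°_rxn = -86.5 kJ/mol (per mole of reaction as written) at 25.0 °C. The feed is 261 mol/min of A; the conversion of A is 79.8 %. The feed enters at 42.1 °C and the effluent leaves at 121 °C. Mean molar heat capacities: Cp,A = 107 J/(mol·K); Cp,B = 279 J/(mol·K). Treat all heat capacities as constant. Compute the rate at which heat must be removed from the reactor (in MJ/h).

Extent of reaction ξ = 0.798 × 261 / 2 = 104.14 mol/min
Reaction term: ξ·ΔH°_rxn = 104.14 × -86.5 = -9008 kJ/min
Sensible, feed 42.1→25 °C: -477.55 kJ/min
Outlet flows (mol/min): A 52.722, B 104.14
Sensible, products 25→121 °C: 3330.8 kJ/min
Q = ΔH = -6154.8 kJ/min = -102.58 kW
Heat removed = 369.29 MJ/h

Q_out = 369 MJ/h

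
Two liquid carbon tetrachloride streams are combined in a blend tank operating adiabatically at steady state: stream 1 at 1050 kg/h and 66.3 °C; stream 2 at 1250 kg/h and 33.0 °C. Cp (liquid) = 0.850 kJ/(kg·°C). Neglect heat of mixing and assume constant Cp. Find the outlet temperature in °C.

No heat crosses the boundary, so H_out = H_in.
T_out = Σ ṁᵢCp,ᵢTᵢ / Σ ṁᵢCp,ᵢ
      = 94235 / 1955 = 48.202 °C

T_out = 48.2 °C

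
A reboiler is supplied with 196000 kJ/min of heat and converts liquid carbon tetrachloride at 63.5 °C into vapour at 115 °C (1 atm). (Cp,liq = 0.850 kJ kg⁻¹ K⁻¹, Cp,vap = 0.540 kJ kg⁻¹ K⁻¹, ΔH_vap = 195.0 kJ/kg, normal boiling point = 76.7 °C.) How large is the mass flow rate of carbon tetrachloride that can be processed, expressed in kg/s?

ṁ = 14.4 kg/s

Δh = 0.850×(76.7−63.5) + 195.0 + 0.540×(115−76.7) = 226.9 kJ/kg
Q = 196000 kJ/min = 3266.7 kJ/s = 3266.7 kJ/s
ṁ = Q/Δh = 3266.7 / 226.9 = 14.397 kg/s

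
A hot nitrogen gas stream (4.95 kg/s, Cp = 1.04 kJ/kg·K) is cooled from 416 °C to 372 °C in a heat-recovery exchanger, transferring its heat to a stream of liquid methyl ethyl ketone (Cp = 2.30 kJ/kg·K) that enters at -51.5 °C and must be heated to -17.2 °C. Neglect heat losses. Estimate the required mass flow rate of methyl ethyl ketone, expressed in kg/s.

ṁ_c = 2.87 kg/s

Heat released by hot stream: Q = 4.95 × 1.04 × (416 − 372) = 226.51 kJ/s
Energy balance on cold side (adiabatic exchanger): Q = ṁ_c·Cp_c·(T_c,out − T_c,in)
ṁ_c = 226.51 / [2.30 × (-17.2 − -51.5)] = 2.8712 kg/s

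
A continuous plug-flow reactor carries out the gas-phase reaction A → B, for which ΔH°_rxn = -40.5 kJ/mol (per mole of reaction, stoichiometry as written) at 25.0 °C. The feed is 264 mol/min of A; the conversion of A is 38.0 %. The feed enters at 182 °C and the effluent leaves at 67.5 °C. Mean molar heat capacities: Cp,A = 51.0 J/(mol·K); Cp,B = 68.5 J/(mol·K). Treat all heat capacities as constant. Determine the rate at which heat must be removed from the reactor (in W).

Extent of reaction ξ = 0.380 × 264 = 100.32 mol/min
Reaction term: ξ·ΔH°_rxn = 100.32 × -40.5 = -4063 kJ/min
Sensible, feed 182→25 °C: -2113.8 kJ/min
Outlet flows (mol/min): A 163.68, B 100.32
Sensible, products 25→67.5 °C: 646.83 kJ/min
Q = ΔH = -5530 kJ/min = -92.166 kW
Heat removed = 92166 W

Q_out = 92200 W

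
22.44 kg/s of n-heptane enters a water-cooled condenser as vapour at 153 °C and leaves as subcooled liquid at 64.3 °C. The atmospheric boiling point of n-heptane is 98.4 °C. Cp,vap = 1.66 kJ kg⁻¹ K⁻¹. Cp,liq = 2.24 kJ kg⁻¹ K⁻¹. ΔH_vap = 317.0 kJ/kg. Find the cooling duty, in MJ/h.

vapour 153→98.4 °C: -90.636 kJ/kg
condensation at 98.4 °C: -317 kJ/kg
liquid 98.4→64.3 °C: -76.384 kJ/kg
Δh = -90.636 + -317 + -76.384 = -484.02 kJ/kg
Q = ṁ·Δh = 22.44 kg/s × -484.02 kJ/kg = -10861 kJ/s
|Q| = 10861 kW = 39101 MJ/h

Q_c = 39100 MJ/h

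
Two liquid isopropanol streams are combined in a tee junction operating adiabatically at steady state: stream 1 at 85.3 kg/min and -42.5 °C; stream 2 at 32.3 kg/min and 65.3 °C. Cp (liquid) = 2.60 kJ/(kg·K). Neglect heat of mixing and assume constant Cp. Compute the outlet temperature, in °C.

T_out = -12.9 °C

No heat crosses the boundary, so H_out = H_in.
Σ ṁᵢCp,ᵢTᵢ = 85.3×2.60×-42.5 + 32.3×2.60×65.3 = -3941.8
Σ ṁᵢCp,ᵢ = 85.3×2.60 + 32.3×2.60 = 305.76
T_out = -3941.8 / 305.76 = -12.892 °C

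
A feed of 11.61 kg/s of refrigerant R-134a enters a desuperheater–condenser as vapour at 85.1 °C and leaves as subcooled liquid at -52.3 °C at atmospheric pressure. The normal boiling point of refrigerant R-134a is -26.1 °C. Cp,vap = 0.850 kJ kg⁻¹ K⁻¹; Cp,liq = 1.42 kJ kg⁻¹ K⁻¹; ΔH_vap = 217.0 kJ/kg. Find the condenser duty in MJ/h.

Q_c = 14600 MJ/h

vapour 85.1→-26.1 °C: -94.52 kJ/kg
condensation at -26.1 °C: -217 kJ/kg
liquid -26.1→-52.3 °C: -37.204 kJ/kg
Δh = -94.52 + -217 + -37.204 = -348.72 kJ/kg
Q = ṁ·Δh = 11.61 kg/s × -348.72 kJ/kg = -4048.7 kJ/s
|Q| = 4048.7 kW = 14575 MJ/h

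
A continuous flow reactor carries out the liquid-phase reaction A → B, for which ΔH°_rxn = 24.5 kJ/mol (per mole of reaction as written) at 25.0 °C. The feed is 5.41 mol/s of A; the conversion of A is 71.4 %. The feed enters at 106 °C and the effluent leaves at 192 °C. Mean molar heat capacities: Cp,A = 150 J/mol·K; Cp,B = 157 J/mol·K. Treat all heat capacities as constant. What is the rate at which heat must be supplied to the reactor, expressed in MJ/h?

Q_in = 608 MJ/h

Extent of reaction ξ = 0.714 × 5.41 = 3.8627 mol/s
Reaction term: ξ·ΔH°_rxn = 3.8627 × 24.5 = 94.637 kJ/s
Sensible, feed 106→25 °C: -65.731 kJ/s
Outlet flows (mol/s): A 1.5473, B 3.8627
Sensible, products 25→192 °C: 140.04 kJ/s
Q = ΔH = 168.94 kJ/s = 168.94 kW
Heat supplied = 608.19 MJ/h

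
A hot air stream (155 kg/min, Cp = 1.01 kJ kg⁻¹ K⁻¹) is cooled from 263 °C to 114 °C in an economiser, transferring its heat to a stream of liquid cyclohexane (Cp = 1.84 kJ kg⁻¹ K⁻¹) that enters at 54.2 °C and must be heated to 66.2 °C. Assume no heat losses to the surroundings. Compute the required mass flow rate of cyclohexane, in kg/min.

Heat released by hot stream: Q = 155 × 1.01 × (263 − 114) = 23326 kJ/min
Energy balance on cold side (adiabatic exchanger): Q = ṁ_c·Cp_c·(T_c,out − T_c,in)
ṁ_c = 23326 / [1.84 × (66.2 − 54.2)] = 1056.4 kg/min

ṁ_c = 1060 kg/min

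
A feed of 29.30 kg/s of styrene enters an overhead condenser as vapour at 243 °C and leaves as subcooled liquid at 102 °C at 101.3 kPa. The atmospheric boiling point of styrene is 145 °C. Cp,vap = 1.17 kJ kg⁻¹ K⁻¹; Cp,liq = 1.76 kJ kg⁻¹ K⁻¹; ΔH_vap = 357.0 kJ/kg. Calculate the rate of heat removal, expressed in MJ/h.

vapour 243→145 °C: -114.66 kJ/kg
condensation at 145 °C: -357 kJ/kg
liquid 145→102 °C: -75.68 kJ/kg
Δh = -114.66 + -357 + -75.68 = -547.34 kJ/kg
Q = ṁ·Δh = 29.30 kg/s × -547.34 kJ/kg = -16037 kJ/s
|Q| = 16037 kW = 57733 MJ/h

Q_c = 57700 MJ/h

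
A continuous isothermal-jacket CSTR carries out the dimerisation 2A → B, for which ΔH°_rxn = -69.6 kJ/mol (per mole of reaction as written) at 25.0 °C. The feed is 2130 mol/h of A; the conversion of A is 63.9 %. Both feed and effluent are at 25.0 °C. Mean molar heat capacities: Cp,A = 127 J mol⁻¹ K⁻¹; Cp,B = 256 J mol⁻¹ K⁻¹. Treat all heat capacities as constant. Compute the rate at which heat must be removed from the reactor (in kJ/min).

Q_out = 789 kJ/min

Extent of reaction ξ = 0.639 × 2130 / 2 = 680.53 mol/h
Reaction term: ξ·ΔH°_rxn = 680.53 × -69.6 = -47365 kJ/h
Q = ΔH = -47365 kJ/h = -13.157 kW
Heat removed = 789.42 kJ/min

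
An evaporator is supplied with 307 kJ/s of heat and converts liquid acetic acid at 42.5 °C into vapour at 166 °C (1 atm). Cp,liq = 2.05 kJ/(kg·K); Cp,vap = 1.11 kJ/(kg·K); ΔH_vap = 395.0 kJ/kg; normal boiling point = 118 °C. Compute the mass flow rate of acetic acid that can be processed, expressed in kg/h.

ṁ = 1830 kg/h

Δh = 2.05×(118−42.5) + 395.0 + 1.11×(166−118) = 603.05 kJ/kg
Q = 307 kJ/s = 307 kJ/s = 1.1052e+06 kJ/h
ṁ = Q/Δh = 1.1052e+06 / 603.05 = 1832.7 kg/h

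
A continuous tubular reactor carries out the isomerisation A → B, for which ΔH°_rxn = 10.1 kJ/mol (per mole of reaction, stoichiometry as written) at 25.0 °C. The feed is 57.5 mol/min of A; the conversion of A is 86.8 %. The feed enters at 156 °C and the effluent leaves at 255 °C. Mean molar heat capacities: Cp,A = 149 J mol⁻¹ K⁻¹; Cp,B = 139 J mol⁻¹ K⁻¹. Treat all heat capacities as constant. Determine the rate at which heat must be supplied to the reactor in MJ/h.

Q_in = 74.2 MJ/h

Extent of reaction ξ = 0.868 × 57.5 = 49.91 mol/min
Reaction term: ξ·ΔH°_rxn = 49.91 × 10.1 = 504.09 kJ/min
Sensible, feed 156→25 °C: -1122.3 kJ/min
Outlet flows (mol/min): A 7.59, B 49.91
Sensible, products 25→255 °C: 1855.7 kJ/min
Q = ΔH = 1237.5 kJ/min = 20.625 kW
Heat supplied = 74.249 MJ/h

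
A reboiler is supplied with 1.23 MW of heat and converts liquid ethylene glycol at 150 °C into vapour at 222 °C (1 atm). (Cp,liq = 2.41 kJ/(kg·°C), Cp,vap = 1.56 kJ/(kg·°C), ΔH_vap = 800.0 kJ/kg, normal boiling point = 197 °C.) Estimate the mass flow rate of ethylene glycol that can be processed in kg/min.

Δh = 2.41×(197−150) + 800.0 + 1.56×(222−197) = 952.27 kJ/kg
Q = 1.23 MW = 1230 kJ/s = 73800 kJ/min
ṁ = Q/Δh = 73800 / 952.27 = 77.499 kg/min

ṁ = 77.5 kg/min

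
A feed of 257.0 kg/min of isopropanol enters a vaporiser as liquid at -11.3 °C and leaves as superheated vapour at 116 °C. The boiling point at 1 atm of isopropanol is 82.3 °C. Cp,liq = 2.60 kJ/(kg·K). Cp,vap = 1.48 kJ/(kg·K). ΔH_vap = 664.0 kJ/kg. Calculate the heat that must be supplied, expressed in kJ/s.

liquid -11.3→82.3 °C: 243.36 kJ/kg
vaporisation at 82.3 °C: 664 kJ/kg
vapour 82.3→116 °C: 49.876 kJ/kg
Δh = 243.36 + 664 + 49.876 = 957.24 kJ/kg
Q = ṁ·Δh = 257.0 kg/min × 957.24 kJ/kg = 246010 kJ/min
|Q| = 4100.2 kW

Q = 4100 kJ/s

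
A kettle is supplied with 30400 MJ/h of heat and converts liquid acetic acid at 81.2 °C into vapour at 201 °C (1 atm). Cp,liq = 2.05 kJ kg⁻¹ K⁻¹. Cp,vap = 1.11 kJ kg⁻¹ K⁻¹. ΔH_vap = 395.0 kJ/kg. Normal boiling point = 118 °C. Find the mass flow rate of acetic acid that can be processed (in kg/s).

ṁ = 15.0 kg/s

Δh = 2.05×(118−81.2) + 395.0 + 1.11×(201−118) = 562.57 kJ/kg
Q = 30400 MJ/h = 8444.4 kJ/s = 8444.4 kJ/s
ṁ = Q/Δh = 8444.4 / 562.57 = 15.01 kg/s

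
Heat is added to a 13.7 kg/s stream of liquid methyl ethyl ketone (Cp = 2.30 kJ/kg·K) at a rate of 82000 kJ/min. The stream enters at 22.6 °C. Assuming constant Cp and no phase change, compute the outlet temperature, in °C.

T_out = 66.0 °C

Q = 82000 kJ/min = 1366.7 kJ/s
ΔT = Q/(ṁ·Cp) = 1366.7/(13.7×2.30) = 43.372 K
T_out = 22.6 + 43.372 = 65.972 °C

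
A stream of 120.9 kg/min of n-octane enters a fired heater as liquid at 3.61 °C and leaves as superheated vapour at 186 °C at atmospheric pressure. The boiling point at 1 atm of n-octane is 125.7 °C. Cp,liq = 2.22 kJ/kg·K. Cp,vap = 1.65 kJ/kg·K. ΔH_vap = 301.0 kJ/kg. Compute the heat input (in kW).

liquid 3.61→125.7 °C: 271.04 kJ/kg
vaporisation at 125.7 °C: 301 kJ/kg
vapour 125.7→186 °C: 99.495 kJ/kg
Δh = 271.04 + 301 + 99.495 = 671.53 kJ/kg
Q = ṁ·Δh = 120.9 kg/min × 671.53 kJ/kg = 81189 kJ/min
|Q| = 1353.1 kW

Q = 1350 kW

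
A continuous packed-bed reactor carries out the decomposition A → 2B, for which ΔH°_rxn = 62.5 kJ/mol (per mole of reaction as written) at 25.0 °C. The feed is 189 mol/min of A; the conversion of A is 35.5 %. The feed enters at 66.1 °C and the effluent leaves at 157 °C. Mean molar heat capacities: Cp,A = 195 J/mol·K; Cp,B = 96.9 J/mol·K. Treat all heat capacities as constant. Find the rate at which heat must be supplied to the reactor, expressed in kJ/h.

Q_in = 452000 kJ/h

Extent of reaction ξ = 0.355 × 189 = 67.095 mol/min
Reaction term: ξ·ΔH°_rxn = 67.095 × 62.5 = 4193.4 kJ/min
Sensible, feed 66.1→25 °C: -1514.7 kJ/min
Outlet flows (mol/min): A 121.91, B 134.19
Sensible, products 25→157 °C: 4854.2 kJ/min
Q = ΔH = 7532.9 kJ/min = 125.55 kW
Heat supplied = 451980 kJ/h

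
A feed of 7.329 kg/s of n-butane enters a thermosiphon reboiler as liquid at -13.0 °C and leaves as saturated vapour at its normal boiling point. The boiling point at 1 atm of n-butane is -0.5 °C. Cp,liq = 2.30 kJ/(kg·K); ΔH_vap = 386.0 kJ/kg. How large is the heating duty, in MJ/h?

Q = 10900 MJ/h

liquid -13.0→-0.5 °C: 28.75 kJ/kg
vaporisation at -0.5 °C: 386 kJ/kg
Δh = 28.75 + 386 = 414.75 kJ/kg
Q = ṁ·Δh = 7.329 kg/s × 414.75 kJ/kg = 3039.7 kJ/s
|Q| = 3039.7 kW = 10943 MJ/h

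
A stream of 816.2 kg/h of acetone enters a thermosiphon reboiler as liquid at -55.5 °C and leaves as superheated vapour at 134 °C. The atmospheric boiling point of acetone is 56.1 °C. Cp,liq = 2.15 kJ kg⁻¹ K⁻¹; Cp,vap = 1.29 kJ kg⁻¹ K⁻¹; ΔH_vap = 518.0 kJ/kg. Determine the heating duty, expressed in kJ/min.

liquid -55.5→56.1 °C: 239.94 kJ/kg
vaporisation at 56.1 °C: 518 kJ/kg
vapour 56.1→134 °C: 100.49 kJ/kg
Δh = 239.94 + 518 + 100.49 = 858.43 kJ/kg
Q = ṁ·Δh = 816.2 kg/h × 858.43 kJ/kg = 700650 kJ/h
|Q| = 194.63 kW = 11678 kJ/min

Q = 11700 kJ/min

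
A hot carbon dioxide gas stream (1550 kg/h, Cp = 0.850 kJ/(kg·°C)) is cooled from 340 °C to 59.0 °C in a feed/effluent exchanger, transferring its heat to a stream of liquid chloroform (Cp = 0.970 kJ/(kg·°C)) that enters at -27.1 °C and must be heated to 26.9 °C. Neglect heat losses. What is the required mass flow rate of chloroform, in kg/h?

ṁ_c = 7070 kg/h

Heat released by hot stream: Q = 1550 × 0.850 × (340 − 59.0) = 370220 kJ/h
Energy balance on cold side (adiabatic exchanger): Q = ṁ_c·Cp_c·(T_c,out − T_c,in)
ṁ_c = 370220 / [0.970 × (26.9 − -27.1)] = 7067.9 kg/h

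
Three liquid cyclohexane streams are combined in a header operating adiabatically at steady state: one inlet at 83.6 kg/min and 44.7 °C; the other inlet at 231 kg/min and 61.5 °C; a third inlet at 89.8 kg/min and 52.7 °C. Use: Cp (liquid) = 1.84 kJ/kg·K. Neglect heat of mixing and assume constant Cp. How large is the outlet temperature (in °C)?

Energy balance with Q = 0: Σ ṁᵢCp,ᵢ(T_out − Tᵢ) = 0
T_out = Σ ṁᵢCp,ᵢTᵢ / Σ ṁᵢCp,ᵢ
      = 41724 / 744.1 = 56.073 °C

T_out = 56.1 °C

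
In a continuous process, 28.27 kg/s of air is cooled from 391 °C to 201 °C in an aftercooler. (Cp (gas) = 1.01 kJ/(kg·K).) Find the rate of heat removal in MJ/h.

Q = ṁ·Cp·ΔT = 28.27 × 1.01 × (201 − 391) = -5425 kJ/s
Cooling duty = 19530 MJ/h

Q_c = 19500 MJ/h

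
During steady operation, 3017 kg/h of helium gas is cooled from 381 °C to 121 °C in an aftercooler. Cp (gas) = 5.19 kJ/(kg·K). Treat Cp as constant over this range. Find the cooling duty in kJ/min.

Q = ṁ·Cp·ΔT = 3017 × 5.19 × (121 − 381) = -4.0711e+06 kJ/h
Converting: 4.0711e+06 / 3600 s = 1130.9 kW
Cooling duty = 67852 kJ/min

Q_c = 67900 kJ/min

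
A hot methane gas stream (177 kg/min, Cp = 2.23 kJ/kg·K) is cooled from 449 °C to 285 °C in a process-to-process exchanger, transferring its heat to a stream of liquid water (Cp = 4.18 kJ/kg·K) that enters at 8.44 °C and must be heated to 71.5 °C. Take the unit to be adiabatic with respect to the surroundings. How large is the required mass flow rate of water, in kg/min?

Heat released by hot stream: Q = 177 × 2.23 × (449 − 285) = 64732 kJ/min
Energy balance on cold side (adiabatic exchanger): Q = ṁ_c·Cp_c·(T_c,out − T_c,in)
ṁ_c = 64732 / [4.18 × (71.5 − 8.44)] = 245.58 kg/min

ṁ_c = 246 kg/min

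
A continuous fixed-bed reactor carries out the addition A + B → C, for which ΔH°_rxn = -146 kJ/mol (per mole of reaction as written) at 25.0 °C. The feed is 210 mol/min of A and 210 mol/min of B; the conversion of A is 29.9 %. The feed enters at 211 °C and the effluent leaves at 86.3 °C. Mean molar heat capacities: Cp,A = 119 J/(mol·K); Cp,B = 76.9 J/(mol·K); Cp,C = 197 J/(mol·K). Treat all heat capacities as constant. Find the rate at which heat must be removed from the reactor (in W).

Q_out = 238000 W

Extent of reaction ξ = 0.299 × 210 = 62.79 mol/min
Reaction term: ξ·ΔH°_rxn = 62.79 × -146 = -9167.3 kJ/min
Sensible, feed 211→25 °C: -7651.9 kJ/min
Outlet flows (mol/min): A 147.21, B 147.21, C 62.79
Sensible, products 25→86.3 °C: 2526.1 kJ/min
Q = ΔH = -14293 kJ/min = -238.22 kW
Heat removed = 238220 W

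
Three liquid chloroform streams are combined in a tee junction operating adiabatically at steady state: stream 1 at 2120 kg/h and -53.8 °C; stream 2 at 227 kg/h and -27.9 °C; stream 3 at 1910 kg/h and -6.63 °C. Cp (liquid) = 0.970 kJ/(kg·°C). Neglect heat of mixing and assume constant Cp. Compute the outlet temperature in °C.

T_out = -31.3 °C

Adiabatic, steady state ⇒ Σ ṁᵢCp,ᵢ(T_out − Tᵢ) = 0
Σ ṁᵢCp,ᵢTᵢ = 2120×0.970×-53.8 + 227×0.970×-27.9 + 1910×0.970×-6.63 = -129060
Σ ṁᵢCp,ᵢ = 2120×0.970 + 227×0.970 + 1910×0.970 = 4129.3
T_out = -129060 / 4129.3 = -31.255 °C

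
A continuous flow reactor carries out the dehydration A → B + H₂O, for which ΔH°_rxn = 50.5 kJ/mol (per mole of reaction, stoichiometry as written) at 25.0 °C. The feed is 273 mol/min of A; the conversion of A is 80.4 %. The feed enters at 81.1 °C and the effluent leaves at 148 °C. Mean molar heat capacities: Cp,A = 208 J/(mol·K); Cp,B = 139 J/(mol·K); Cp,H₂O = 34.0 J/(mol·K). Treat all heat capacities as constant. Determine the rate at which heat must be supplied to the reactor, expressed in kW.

Q_in = 232 kW

Extent of reaction ξ = 0.804 × 273 = 219.49 mol/min
Reaction term: ξ·ΔH°_rxn = 219.49 × 50.5 = 11084 kJ/min
Sensible, feed 81.1→25 °C: -3185.6 kJ/min
Outlet flows (mol/min): A 53.508, B 219.49, H₂O 219.49
Sensible, products 25→148 °C: 6039.5 kJ/min
Q = ΔH = 13938 kJ/min = 232.3 kW
Heat supplied = 232.3 kW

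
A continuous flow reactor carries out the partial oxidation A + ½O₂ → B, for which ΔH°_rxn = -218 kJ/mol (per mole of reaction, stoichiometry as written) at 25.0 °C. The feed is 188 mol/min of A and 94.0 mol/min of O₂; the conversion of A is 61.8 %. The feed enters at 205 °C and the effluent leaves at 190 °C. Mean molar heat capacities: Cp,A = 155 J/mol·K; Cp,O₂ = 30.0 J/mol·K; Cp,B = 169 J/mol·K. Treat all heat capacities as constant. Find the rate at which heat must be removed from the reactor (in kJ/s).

Q_out = 430 kJ/s

Extent of reaction ξ = 0.618 × 188 = 116.18 mol/min
Reaction term: ξ·ΔH°_rxn = 116.18 × -218 = -25328 kJ/min
Sensible, feed 205→25 °C: -5752.8 kJ/min
Outlet flows (mol/min): A 71.816, O₂ 35.908, B 116.18
Sensible, products 25→190 °C: 5254.2 kJ/min
Q = ΔH = -25827 kJ/min = -430.44 kW
Heat removed = 430.44 kJ/s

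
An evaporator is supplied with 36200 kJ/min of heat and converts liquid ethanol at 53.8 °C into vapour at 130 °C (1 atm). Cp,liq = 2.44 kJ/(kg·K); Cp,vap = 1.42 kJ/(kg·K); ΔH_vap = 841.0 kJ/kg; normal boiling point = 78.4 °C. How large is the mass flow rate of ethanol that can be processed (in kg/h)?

ṁ = 2230 kg/h

Δh = 2.44×(78.4−53.8) + 841.0 + 1.42×(130−78.4) = 974.3 kJ/kg
Q = 36200 kJ/min = 603.33 kJ/s = 2.172e+06 kJ/h
ṁ = Q/Δh = 2.172e+06 / 974.3 = 2229.3 kg/h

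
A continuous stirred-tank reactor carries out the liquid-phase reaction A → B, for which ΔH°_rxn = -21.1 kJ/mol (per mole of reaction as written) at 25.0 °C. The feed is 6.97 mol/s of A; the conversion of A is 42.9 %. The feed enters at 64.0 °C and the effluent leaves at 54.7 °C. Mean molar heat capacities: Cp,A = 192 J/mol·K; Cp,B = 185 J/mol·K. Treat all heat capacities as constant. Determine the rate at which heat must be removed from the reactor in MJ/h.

Extent of reaction ξ = 0.429 × 6.97 = 2.9901 mol/s
Reaction term: ξ·ΔH°_rxn = 2.9901 × -21.1 = -63.092 kJ/s
Sensible, feed 64.0→25 °C: -52.191 kJ/s
Outlet flows (mol/s): A 3.9799, B 2.9901
Sensible, products 25→54.7 °C: 39.124 kJ/s
Q = ΔH = -76.159 kJ/s = -76.159 kW
Heat removed = 274.17 MJ/h

Q_out = 274 MJ/h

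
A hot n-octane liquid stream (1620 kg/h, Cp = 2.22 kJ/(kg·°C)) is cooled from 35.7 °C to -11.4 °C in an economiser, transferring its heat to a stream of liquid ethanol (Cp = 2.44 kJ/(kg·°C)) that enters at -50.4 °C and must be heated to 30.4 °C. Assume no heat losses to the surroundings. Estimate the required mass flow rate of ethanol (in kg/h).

Heat released by hot stream: Q = 1620 × 2.22 × (35.7 − -11.4) = 169390 kJ/h
Energy balance on cold side (adiabatic exchanger): Q = ṁ_c·Cp_c·(T_c,out − T_c,in)
ṁ_c = 169390 / [2.44 × (30.4 − -50.4)] = 859.19 kg/h

ṁ_c = 859 kg/h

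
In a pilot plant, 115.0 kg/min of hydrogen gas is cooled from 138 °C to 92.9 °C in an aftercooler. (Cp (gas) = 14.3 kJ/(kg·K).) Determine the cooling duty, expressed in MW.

Q_c = 1.24 MW

Q = ṁ·Cp·ΔT = 115.0 × 14.3 × (92.9 − 138) = -74167 kJ/min
Converting: 74167 / 60 s = 1236.1 kW
Cooling duty = 1.2361 MW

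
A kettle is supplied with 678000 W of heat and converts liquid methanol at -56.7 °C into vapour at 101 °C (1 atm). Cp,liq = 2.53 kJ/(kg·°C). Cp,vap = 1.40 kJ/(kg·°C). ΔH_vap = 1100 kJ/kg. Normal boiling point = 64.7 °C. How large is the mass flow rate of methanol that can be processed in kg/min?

Δh = 2.53×(64.7−-56.7) + 1100 + 1.40×(101−64.7) = 1458 kJ/kg
Q = 678000 W = 678 kJ/s = 40680 kJ/min
ṁ = Q/Δh = 40680 / 1458 = 27.902 kg/min

ṁ = 27.9 kg/min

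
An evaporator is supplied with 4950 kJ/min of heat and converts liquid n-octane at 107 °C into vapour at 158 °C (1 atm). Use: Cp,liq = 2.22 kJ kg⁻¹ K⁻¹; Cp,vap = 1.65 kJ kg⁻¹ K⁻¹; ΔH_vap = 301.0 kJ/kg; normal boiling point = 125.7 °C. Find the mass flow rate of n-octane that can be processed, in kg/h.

ṁ = 750 kg/h

Δh = 2.22×(125.7−107) + 301.0 + 1.65×(158−125.7) = 395.81 kJ/kg
Q = 4950 kJ/min = 82.5 kJ/s = 297000 kJ/h
ṁ = Q/Δh = 297000 / 395.81 = 750.36 kg/h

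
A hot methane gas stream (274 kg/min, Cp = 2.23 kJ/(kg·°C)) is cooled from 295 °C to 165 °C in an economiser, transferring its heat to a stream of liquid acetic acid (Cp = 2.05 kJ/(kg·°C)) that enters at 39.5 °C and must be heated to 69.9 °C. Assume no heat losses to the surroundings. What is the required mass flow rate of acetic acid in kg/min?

ṁ_c = 1270 kg/min

Heat released by hot stream: Q = 274 × 2.23 × (295 − 165) = 79433 kJ/min
Energy balance on cold side (adiabatic exchanger): Q = ṁ_c·Cp_c·(T_c,out − T_c,in)
ṁ_c = 79433 / [2.05 × (69.9 − 39.5)] = 1274.6 kg/min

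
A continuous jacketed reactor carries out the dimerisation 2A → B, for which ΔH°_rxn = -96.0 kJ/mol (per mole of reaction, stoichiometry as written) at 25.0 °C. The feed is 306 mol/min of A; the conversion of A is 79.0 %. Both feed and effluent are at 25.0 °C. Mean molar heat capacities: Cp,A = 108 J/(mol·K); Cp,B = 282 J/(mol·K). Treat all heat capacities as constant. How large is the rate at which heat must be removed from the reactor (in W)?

Extent of reaction ξ = 0.790 × 306 / 2 = 120.87 mol/min
Reaction term: ξ·ΔH°_rxn = 120.87 × -96.0 = -11604 kJ/min
Q = ΔH = -11604 kJ/min = -193.39 kW
Heat removed = 193390 W

Q_out = 193000 W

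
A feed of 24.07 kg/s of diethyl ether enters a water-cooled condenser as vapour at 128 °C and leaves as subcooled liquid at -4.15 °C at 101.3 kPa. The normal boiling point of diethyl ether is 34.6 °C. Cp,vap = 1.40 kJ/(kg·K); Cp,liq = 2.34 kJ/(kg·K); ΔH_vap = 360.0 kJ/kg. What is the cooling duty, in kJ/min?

Q_c = 840000 kJ/min

vapour 128→34.6 °C: -130.76 kJ/kg
condensation at 34.6 °C: -360 kJ/kg
liquid 34.6→-4.15 °C: -90.675 kJ/kg
Δh = -130.76 + -360 + -90.675 = -581.43 kJ/kg
Q = ṁ·Δh = 24.07 kg/s × -581.43 kJ/kg = -13995 kJ/s
|Q| = 13995 kW = 839710 kJ/min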